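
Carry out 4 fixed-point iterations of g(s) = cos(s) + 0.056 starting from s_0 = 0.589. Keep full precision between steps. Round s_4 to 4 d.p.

0.7317

s_1 = g(0.589000) = 0.887497
s_2 = g(0.887497) = 0.687355
s_3 = g(0.687355) = 0.828927
s_4 = g(0.828927) = 0.731667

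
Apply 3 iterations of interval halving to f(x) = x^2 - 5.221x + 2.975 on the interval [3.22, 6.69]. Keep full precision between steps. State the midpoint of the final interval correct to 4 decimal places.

4.7381

f(3.220000) = -3.468220, f(6.690000) = 12.802610 (opposite signs)
step 1: m = 4.955000, f(m) = 1.656970 > 0 → root in [3.220000, 4.955000]
step 2: m = 4.087500, f(m) = -1.658181 < 0 → root in [4.087500, 4.955000]
step 3: m = 4.521250, f(m) = -0.188745 < 0 → root in [4.521250, 4.955000]
Midpoint of [4.521250, 4.955000] = 4.738125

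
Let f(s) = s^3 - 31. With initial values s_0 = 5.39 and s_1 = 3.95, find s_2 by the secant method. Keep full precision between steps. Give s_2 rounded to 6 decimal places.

3.485525

f(s_0) = 125.590819, f(s_1) = 30.629875
s_2 = 3.950000 - (30.629875)·(3.950000 - 5.390000)/(30.629875 - (125.590819)) = 3.485525; f(s_2) = 11.345227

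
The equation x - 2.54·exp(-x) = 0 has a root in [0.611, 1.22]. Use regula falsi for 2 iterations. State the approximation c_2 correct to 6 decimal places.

0.968374

False-position update: c = (a·f(b) − b·f(a))/(f(b) − f(a)); replace the endpoint whose sign matches f(c).
f(0.611000) = -0.767732, f(1.220000) = 0.470115
step 1: c = 0.988711, f(c) = 0.043689 > 0 → new bracket [0.611000, 0.988711]
step 2: c = 0.968374, f(c) = 0.003936 > 0 → new bracket [0.611000, 0.968374]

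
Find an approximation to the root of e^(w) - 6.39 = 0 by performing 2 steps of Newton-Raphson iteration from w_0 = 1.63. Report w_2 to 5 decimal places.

f'(w) = e^(w)
w_0 = 1.630000: f = -1.286125, f' = 5.103875 → w_1 = 1.630000 - (-1.286125)/(5.103875) = 1.881990
w_1 = 1.881990: f = 0.176559, f' = 6.566559 → w_2 = 1.881990 - (0.176559)/(6.566559) = 1.855102

1.85510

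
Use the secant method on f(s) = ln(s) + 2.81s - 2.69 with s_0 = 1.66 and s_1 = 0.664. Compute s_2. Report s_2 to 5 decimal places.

0.99474

f(s_0) = 2.481418, f(s_1) = -1.233633
s_2 = 0.664000 - (-1.233633)·(0.664000 - 1.660000)/(-1.233633 - (2.481418)) = 0.994735; f(s_2) = 0.099928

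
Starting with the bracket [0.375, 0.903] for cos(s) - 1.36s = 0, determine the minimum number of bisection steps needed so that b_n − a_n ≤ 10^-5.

Initial width b − a = 0.903 − 0.375 = 0.528000.
After n steps the width is (b−a)/2^n; need (b−a)/2^n ≤ 10^-5.
So n ≥ log₂(0.528000/10^-5) = log₂(52800.0000) ≈ 15.6883.
Hence n = 16.

16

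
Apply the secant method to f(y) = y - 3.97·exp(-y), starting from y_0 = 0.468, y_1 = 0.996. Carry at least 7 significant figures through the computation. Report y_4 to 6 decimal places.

Secant update: y_(k+1) = y_k − f(y_k)·(y_k − y_(k-1))/(f(y_k) − f(y_(k-1))).
f(y_0) = -2.018226, f(y_1) = -0.470335
y_2 = 0.996000 - (-0.470335)·(0.996000 - 0.468000)/(-0.470335 - (-2.018226)) = 1.156436; f(y_2) = -0.092549
y_3 = 1.156436 - (-0.092549)·(1.156436 - 0.996000)/(-0.092549 - (-0.470335)) = 1.195738; f(y_3) = -0.005109
y_4 = 1.195738 - (-0.005109)·(1.195738 - 1.156436)/(-0.005109 - (-0.092549)) = 1.198035; f(y_4) = -0.000058

1.198035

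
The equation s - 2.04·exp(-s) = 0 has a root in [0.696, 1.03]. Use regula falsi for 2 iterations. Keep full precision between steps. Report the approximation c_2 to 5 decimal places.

False-position update: c = (a·f(b) − b·f(a))/(f(b) − f(a)); replace the endpoint whose sign matches f(c).
f(0.696000) = -0.321094, f(1.030000) = 0.301706
step 1: c = 0.868199, f(c) = 0.011997 > 0 → new bracket [0.696000, 0.868199]
step 2: c = 0.861997, f(c) = 0.000468 > 0 → new bracket [0.696000, 0.861997]

0.86200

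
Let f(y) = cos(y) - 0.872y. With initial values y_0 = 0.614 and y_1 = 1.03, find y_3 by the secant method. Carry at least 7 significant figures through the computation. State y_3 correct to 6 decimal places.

Secant update: y_(k+1) = y_k − f(y_k)·(y_k − y_(k-1))/(f(y_k) − f(y_(k-1))).
f(y_0) = 0.281942, f(y_1) = -0.383341
y_2 = 1.030000 - (-0.383341)·(1.030000 - 0.614000)/(-0.383341 - (0.281942)) = 0.790298; f(y_2) = 0.014494
y_3 = 0.790298 - (0.014494)·(0.790298 - 1.030000)/(0.014494 - (-0.383341)) = 0.799031; f(y_3) = 0.000647

0.799031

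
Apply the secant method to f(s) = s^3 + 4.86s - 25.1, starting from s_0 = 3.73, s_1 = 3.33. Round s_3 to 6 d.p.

Secant update: s_(k+1) = s_k − f(s_k)·(s_k − s_(k-1))/(f(s_k) − f(s_(k-1))).
f(s_0) = 44.922917, f(s_1) = 28.009837
s_2 = 3.330000 - (28.009837)·(3.330000 - 3.730000)/(28.009837 - (44.922917)) = 2.667558; f(s_2) = 6.846316
s_3 = 2.667558 - (6.846316)·(2.667558 - 3.330000)/(6.846316 - (28.009837)) = 2.453261; f(s_3) = 1.587765

2.453261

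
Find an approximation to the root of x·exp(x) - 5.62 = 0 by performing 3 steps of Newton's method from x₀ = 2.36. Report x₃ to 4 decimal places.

f'(x) = (x + 1)·exp(x)
x_0 = 2.360000: f = 19.374645, f' = 35.585597 → x_1 = 2.360000 - (19.374645)/(35.585597) = 1.815548
x_1 = 1.815548: f = 5.535532, f' = 17.299975 → x_2 = 1.815548 - (5.535532)/(17.299975) = 1.495575
x_2 = 1.495575: f = 1.053105, f' = 11.135005 → x_3 = 1.495575 - (1.053105)/(11.135005) = 1.400999

1.4010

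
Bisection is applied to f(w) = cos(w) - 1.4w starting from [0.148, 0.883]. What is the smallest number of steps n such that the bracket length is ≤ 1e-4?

13

Initial width b − a = 0.883 − 0.148 = 0.735000.
After n steps the width is (b−a)/2^n; need (b−a)/2^n ≤ 1e-4.
So n ≥ log₂(0.735000/1e-4) = log₂(7350.0000) ≈ 12.8435.
Hence n = 13.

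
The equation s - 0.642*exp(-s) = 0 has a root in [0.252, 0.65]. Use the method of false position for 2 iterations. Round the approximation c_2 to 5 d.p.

0.42143

False-position update: c = (a·f(b) − b·f(a))/(f(b) − f(a)); replace the endpoint whose sign matches f(c).
f(0.252000) = -0.246991, f(0.650000) = 0.314847
step 1: c = 0.426966, f(c) = 0.008070 > 0 → new bracket [0.252000, 0.426966]
step 2: c = 0.421430, f(c) = 0.000209 > 0 → new bracket [0.252000, 0.421430]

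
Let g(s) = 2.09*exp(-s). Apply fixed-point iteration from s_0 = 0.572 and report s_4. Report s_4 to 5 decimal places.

s_1 = g(0.572000) = 1.179587
s_2 = g(1.179587) = 0.642478
s_3 = g(0.642478) = 1.099314
s_4 = g(1.099314) = 0.696178

0.69618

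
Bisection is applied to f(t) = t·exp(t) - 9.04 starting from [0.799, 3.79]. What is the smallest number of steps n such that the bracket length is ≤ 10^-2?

9

Initial width b − a = 3.79 − 0.799 = 2.991000.
After n steps the width is (b−a)/2^n; need (b−a)/2^n ≤ 10^-2.
So n ≥ log₂(2.991000/10^-2) = log₂(299.1000) ≈ 8.2245.
Hence n = 9.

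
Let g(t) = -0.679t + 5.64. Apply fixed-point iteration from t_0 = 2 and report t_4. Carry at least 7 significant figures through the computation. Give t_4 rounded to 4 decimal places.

t_1 = g(2.000000) = 4.282000
t_2 = g(4.282000) = 2.732522
t_3 = g(2.732522) = 3.784618
t_4 = g(3.784618) = 3.070245

3.0702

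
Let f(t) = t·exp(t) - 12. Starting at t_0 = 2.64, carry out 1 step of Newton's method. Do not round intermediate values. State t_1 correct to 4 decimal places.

2.1500

f'(t) = (t + 1)·exp(t)
t_0 = 2.640000: f = 24.994858, f' = 51.008061 → t_1 = 2.640000 - (24.994858)/(51.008061) = 2.149982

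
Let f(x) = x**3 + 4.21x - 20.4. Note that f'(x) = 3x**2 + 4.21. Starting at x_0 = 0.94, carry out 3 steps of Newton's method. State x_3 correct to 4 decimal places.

x_0 = 0.940000: f = -15.612016, f' = 6.860800 → x_1 = 0.940000 - (-15.612016)/(6.860800) = 3.215539
x_1 = 3.215539: f = 26.385089, f' = 35.229068 → x_2 = 3.215539 - (26.385089)/(35.229068) = 2.466581
x_2 = 2.466581: f = 4.991034, f' = 22.462063 → x_3 = 2.466581 - (4.991034)/(22.462063) = 2.244382

2.2444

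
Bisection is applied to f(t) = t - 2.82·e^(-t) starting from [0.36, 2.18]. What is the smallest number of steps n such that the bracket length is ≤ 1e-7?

25

Initial width b − a = 2.18 − 0.36 = 1.820000.
After n steps the width is (b−a)/2^n; need (b−a)/2^n ≤ 1e-7.
So n ≥ log₂(1.820000/1e-7) = log₂(18200000.0000) ≈ 24.1174.
Hence n = 25.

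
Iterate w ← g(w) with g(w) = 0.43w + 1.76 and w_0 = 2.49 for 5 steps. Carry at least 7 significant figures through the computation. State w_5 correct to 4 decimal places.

3.0789

w_1 = g(2.490000) = 2.830700
w_2 = g(2.830700) = 2.977201
w_3 = g(2.977201) = 3.040196
w_4 = g(3.040196) = 3.067284
w_5 = g(3.067284) = 3.078932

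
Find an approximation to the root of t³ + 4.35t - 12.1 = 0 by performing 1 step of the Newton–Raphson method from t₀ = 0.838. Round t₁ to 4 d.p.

2.0563

Newton update: t ← t − f(t)/f'(t).
f'(t) = 3t² + 4.35
t_0 = 0.838000: f = -7.866220, f' = 6.456732 → t_1 = 0.838000 - (-7.866220)/(6.456732) = 2.056297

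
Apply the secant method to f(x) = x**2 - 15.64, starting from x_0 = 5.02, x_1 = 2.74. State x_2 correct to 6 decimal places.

3.787990

f(x_0) = 9.560400, f(x_1) = -8.132400
x_2 = 2.740000 - (-8.132400)·(2.740000 - 5.020000)/(-8.132400 - (9.560400)) = 3.787990; f(x_2) = -1.291134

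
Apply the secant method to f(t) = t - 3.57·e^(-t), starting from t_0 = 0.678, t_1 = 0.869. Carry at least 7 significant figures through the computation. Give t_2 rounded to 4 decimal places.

Secant update: t_(k+1) = t_k − f(t_k)·(t_k − t_(k-1))/(f(t_k) − f(t_(k-1))).
f(t_0) = -1.134244, f(t_1) = -0.628153
t_2 = 0.869000 - (-0.628153)·(0.869000 - 0.678000)/(-0.628153 - (-1.134244)) = 1.106067; f(t_2) = -0.075095

1.1061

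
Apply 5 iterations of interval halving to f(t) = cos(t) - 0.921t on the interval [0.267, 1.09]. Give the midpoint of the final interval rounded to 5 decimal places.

f(0.267000) = 0.718660, f(1.090000) = -0.541405 (opposite signs)
step 1: m = 0.678500, f(m) = 0.153617 > 0 → root in [0.678500, 1.090000]
step 2: m = 0.884250, f(m) = -0.180524 < 0 → root in [0.678500, 0.884250]
step 3: m = 0.781375, f(m) = -0.009701 < 0 → root in [0.678500, 0.781375]
step 4: m = 0.729938, f(m) = 0.072944 > 0 → root in [0.729938, 0.781375]
step 5: m = 0.755656, f(m) = 0.031862 > 0 → root in [0.755656, 0.781375]
Midpoint of [0.755656, 0.781375] = 0.768516

0.76852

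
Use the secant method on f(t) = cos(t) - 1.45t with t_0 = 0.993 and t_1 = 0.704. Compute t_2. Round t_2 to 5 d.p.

0.58636

f(t_0) = -0.893671, f(t_1) = -0.258541
t_2 = 0.704000 - (-0.258541)·(0.704000 - 0.993000)/(-0.258541 - (-0.893671)) = 0.586357; f(t_2) = -0.017257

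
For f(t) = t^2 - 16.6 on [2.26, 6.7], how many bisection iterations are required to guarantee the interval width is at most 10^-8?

29

Initial width b − a = 6.7 − 2.26 = 4.440000.
After n steps the width is (b−a)/2^n; need (b−a)/2^n ≤ 10^-8.
So n ≥ log₂(4.440000/10^-8) = log₂(444000000.0000) ≈ 28.7260.
Hence n = 29.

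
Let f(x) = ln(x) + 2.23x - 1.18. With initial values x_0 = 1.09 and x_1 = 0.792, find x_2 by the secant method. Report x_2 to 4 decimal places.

f(x_0) = 1.336878, f(x_1) = 0.352966
x_2 = 0.792000 - (0.352966)·(0.792000 - 1.090000)/(0.352966 - (1.336878)) = 0.685096; f(x_2) = -0.030432

0.6851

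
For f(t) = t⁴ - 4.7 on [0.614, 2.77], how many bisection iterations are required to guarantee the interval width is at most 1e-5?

Initial width b − a = 2.77 − 0.614 = 2.156000.
After n steps the width is (b−a)/2^n; need (b−a)/2^n ≤ 1e-5.
So n ≥ log₂(2.156000/1e-5) = log₂(215600.0000) ≈ 17.7180.
Hence n = 18.

18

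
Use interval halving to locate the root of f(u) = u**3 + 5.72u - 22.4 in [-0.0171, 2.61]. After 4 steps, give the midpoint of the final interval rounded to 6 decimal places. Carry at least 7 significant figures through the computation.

2.199516

f(-0.017100) = -22.497817, f(2.610000) = 10.308781 (opposite signs)
step 1: m = 1.296450, f(m) = -12.805255 < 0 → root in [1.296450, 2.610000]
step 2: m = 1.953225, f(m) = -3.775828 < 0 → root in [1.953225, 2.610000]
step 3: m = 2.281612, f(m) = 2.528341 > 0 → root in [1.953225, 2.281612]
step 4: m = 2.117419, f(m) = -0.794998 < 0 → root in [2.117419, 2.281612]
Midpoint of [2.117419, 2.281612] = 2.199516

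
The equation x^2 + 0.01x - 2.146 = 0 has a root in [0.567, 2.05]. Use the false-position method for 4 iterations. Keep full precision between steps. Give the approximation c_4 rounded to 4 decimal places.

1.4589

False-position update: c = (a·f(b) − b·f(a))/(f(b) − f(a)); replace the endpoint whose sign matches f(c).
f(0.567000) = -1.818841, f(2.050000) = 2.077000
step 1: c = 1.259364, f(c) = -0.547408 < 0 → new bracket [1.259364, 2.050000]
step 2: c = 1.424278, f(c) = -0.103190 < 0 → new bracket [1.424278, 2.050000]
step 3: c = 1.453894, f(c) = -0.017654 < 0 → new bracket [1.453894, 2.050000]
step 4: c = 1.458918, f(c) = -0.002970 < 0 → new bracket [1.458918, 2.050000]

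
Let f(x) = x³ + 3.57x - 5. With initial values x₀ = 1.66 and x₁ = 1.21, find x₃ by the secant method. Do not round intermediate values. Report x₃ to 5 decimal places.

f(x_0) = 5.500496, f(x_1) = 1.091261
x_2 = 1.210000 - (1.091261)·(1.210000 - 1.660000)/(1.091261 - (5.500496)) = 1.098628; f(x_2) = 0.248124
x_3 = 1.098628 - (0.248124)·(1.098628 - 1.210000)/(0.248124 - (1.091261)) = 1.065852; f(x_3) = 0.015943

1.06585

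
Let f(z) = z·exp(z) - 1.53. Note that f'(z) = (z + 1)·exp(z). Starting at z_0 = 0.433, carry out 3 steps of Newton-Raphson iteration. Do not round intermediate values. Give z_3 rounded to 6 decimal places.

z_0 = 0.433000: f = -0.862368, f' = 2.209509 → z_1 = 0.433000 - (-0.862368)/(2.209509) = 0.823298
z_1 = 0.823298: f = 0.345475, f' = 4.153476 → z_2 = 0.823298 - (0.345475)/(4.153476) = 0.740121
z_2 = 0.740121: f = 0.021434, f' = 3.647624 → z_3 = 0.740121 - (0.021434)/(3.647624) = 0.734245

0.734245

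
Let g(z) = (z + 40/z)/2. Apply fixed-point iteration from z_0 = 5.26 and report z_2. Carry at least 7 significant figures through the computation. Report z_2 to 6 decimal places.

6.325457

z_1 = g(5.260000) = 6.432281
z_2 = g(6.432281) = 6.325457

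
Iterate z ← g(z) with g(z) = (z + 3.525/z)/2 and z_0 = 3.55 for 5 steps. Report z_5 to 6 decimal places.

z_1 = g(3.550000) = 2.271479
z_2 = g(2.271479) = 1.911666
z_3 = g(1.911666) = 1.877804
z_4 = g(1.877804) = 1.877498
z_5 = g(1.877498) = 1.877498

1.877498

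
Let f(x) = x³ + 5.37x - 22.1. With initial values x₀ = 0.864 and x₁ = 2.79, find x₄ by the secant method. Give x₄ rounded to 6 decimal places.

2.187211

f(x_0) = -16.815347, f(x_1) = 14.599939
x_2 = 2.790000 - (14.599939)·(2.790000 - 0.864000)/(14.599939 - (-16.815347)) = 1.894911; f(x_2) = -5.120297
x_3 = 1.894911 - (-5.120297)·(1.894911 - 2.790000)/(-5.120297 - (14.599939)) = 2.127318; f(x_3) = -1.049165
x_4 = 2.127318 - (-1.049165)·(2.127318 - 1.894911)/(-1.049165 - (-5.120297)) = 2.187211; f(x_4) = 0.108708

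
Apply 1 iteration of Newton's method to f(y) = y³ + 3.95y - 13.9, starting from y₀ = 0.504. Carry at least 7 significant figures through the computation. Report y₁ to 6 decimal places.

3.004224

Newton update: y ← y − f(y)/f'(y).
f'(y) = 3y² + 3.95
y_0 = 0.504000: f = -11.781176, f' = 4.712048 → y_1 = 0.504000 - (-11.781176)/(4.712048) = 3.004224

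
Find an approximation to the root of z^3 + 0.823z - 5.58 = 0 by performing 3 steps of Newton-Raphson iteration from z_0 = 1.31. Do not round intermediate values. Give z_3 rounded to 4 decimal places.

1.6195

Newton update: z ← z − f(z)/f'(z).
f'(z) = 3z^2 + 0.823
z_0 = 1.310000: f = -2.253779, f' = 5.971300 → z_1 = 1.310000 - (-2.253779)/(5.971300) = 1.687435
z_1 = 1.687435: f = 0.613626, f' = 9.365313 → z_2 = 1.687435 - (0.613626)/(9.365313) = 1.621914
z_2 = 1.621914: f = 0.021451, f' = 8.714816 → z_3 = 1.621914 - (0.021451)/(8.714816) = 1.619453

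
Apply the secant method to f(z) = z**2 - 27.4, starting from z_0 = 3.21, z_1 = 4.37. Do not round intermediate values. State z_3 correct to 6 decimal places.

f(z_0) = -17.095900, f(z_1) = -8.303100
z_2 = 4.370000 - (-8.303100)·(4.370000 - 3.210000)/(-8.303100 - (-17.095900)) = 5.465396; f(z_2) = 2.470551
z_3 = 5.465396 - (2.470551)·(5.465396 - 4.370000)/(2.470551 - (-8.303100)) = 5.214206; f(z_3) = -0.212056

5.214206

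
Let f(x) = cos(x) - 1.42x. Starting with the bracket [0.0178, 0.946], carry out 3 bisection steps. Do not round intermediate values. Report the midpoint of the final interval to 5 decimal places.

f(0.017800) = 0.974566, f(0.946000) = -0.758388 (opposite signs)
step 1: m = 0.481900, f(m) = 0.201818 > 0 → root in [0.481900, 0.946000]
step 2: m = 0.713950, f(m) = -0.258028 < 0 → root in [0.481900, 0.713950]
step 3: m = 0.597925, f(m) = -0.022548 < 0 → root in [0.481900, 0.597925]
Midpoint of [0.481900, 0.597925] = 0.539913

0.53991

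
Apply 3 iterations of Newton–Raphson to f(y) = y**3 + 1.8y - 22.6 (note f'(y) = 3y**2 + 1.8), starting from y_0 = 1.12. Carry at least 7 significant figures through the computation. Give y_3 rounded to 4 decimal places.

2.7443

y_0 = 1.120000: f = -19.179072, f' = 5.563200 → y_1 = 1.120000 - (-19.179072)/(5.563200) = 4.567489
y_1 = 4.567489: f = 80.908248, f' = 64.385873 → y_2 = 4.567489 - (80.908248)/(64.385873) = 3.310874
y_2 = 3.310874: f = 19.653010, f' = 34.685666 → y_3 = 3.310874 - (19.653010)/(34.685666) = 2.744271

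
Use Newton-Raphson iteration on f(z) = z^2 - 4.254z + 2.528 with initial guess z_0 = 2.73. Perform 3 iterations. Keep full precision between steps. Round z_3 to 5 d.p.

f'(z) = 2z - 4.254
z_0 = 2.730000: f = -1.632520, f' = 1.206000 → z_1 = 2.730000 - (-1.632520)/(1.206000) = 4.083665
z_1 = 4.083665: f = 1.832409, f' = 3.913330 → z_2 = 4.083665 - (1.832409)/(3.913330) = 3.615417
z_2 = 3.615417: f = 0.219256, f' = 2.976834 → z_3 = 3.615417 - (0.219256)/(2.976834) = 3.541763

3.54176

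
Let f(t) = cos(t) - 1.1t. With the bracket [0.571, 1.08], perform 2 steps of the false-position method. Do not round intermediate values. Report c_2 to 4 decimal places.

f(0.571000) = 0.213261, f(1.080000) = -0.716672
step 1: c = 0.687729, f(c) = 0.016188 > 0 → new bracket [0.687729, 1.080000]
step 2: c = 0.696394, f(c) = 0.001128 > 0 → new bracket [0.696394, 1.080000]

0.6964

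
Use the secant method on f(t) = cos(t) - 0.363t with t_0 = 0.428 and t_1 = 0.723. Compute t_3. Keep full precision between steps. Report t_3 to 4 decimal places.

f(t_0) = 0.754434, f(t_1) = 0.487375
t_2 = 0.723000 - (0.487375)·(0.723000 - 0.428000)/(0.487375 - (0.754434)) = 1.261368; f(t_2) = -0.153362
t_3 = 1.261368 - (-0.153362)·(1.261368 - 0.723000)/(-0.153362 - (0.487375)) = 1.132508; f(t_3) = 0.013290

1.1325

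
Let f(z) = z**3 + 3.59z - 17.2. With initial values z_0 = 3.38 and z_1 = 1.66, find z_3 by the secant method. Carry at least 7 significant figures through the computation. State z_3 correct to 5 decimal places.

f(z_0) = 33.548672, f(z_1) = -6.666304
z_2 = 1.660000 - (-6.666304)·(1.660000 - 3.380000)/(-6.666304 - (33.548672)) = 1.945119; f(z_2) = -2.857693
z_3 = 1.945119 - (-2.857693)·(1.945119 - 1.660000)/(-2.857693 - (-6.666304)) = 2.159050; f(z_3) = 0.615397

2.15905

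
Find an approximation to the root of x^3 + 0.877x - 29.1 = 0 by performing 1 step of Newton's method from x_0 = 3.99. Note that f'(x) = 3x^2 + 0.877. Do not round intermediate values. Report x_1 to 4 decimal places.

x_0 = 3.990000: f = 37.920429, f' = 48.637300 → x_1 = 3.990000 - (37.920429)/(48.637300) = 3.210343

3.2103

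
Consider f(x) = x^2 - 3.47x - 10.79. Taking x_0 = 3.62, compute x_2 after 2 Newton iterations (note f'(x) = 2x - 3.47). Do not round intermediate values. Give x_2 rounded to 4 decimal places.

5.5356

x_0 = 3.620000: f = -10.247000, f' = 3.770000 → x_1 = 3.620000 - (-10.247000)/(3.770000) = 6.338037
x_1 = 6.338037: f = 7.387726, f' = 9.206074 → x_2 = 6.338037 - (7.387726)/(9.206074) = 5.535553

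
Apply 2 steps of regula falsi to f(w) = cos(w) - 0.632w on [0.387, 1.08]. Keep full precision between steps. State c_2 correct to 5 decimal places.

0.93645

f(0.387000) = 0.681461, f(1.080000) = -0.211232
step 1: c = 0.916020, f(c) = 0.030057 > 0 → new bracket [0.916020, 1.080000]
step 2: c = 0.936447, f(c) = 0.000819 > 0 → new bracket [0.936447, 1.080000]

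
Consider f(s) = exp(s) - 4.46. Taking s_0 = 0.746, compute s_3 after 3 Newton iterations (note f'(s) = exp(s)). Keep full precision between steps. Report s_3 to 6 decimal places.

1.496885

Newton update: s ← s − f(s)/f'(s).
s_0 = 0.746000: f = -2.351451, f' = 2.108549 → s_1 = 0.746000 - (-2.351451)/(2.108549) = 1.861199
s_1 = 1.861199: f = 1.971442, f' = 6.431442 → s_2 = 1.861199 - (1.971442)/(6.431442) = 1.554667
s_2 = 1.554667: f = 0.273509, f' = 4.733509 → s_3 = 1.554667 - (0.273509)/(4.733509) = 1.496885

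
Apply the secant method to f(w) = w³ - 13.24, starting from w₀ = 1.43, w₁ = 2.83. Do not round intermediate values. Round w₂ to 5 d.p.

2.16158

Secant update: w_(k+1) = w_k − f(w_k)·(w_k − w_(k-1))/(f(w_k) − f(w_(k-1))).
f(w_0) = -10.315793, f(w_1) = 9.425187
w_2 = 2.830000 - (9.425187)·(2.830000 - 1.430000)/(9.425187 - (-10.315793)) = 2.161580; f(w_2) = -3.140170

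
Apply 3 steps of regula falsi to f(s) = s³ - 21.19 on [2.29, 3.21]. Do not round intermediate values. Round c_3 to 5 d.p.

2.76560

f(2.290000) = -9.181011, f(3.210000) = 11.886161
step 1: c = 2.690933, f(c) = -1.704624 < 0 → new bracket [2.690933, 3.210000]
step 2: c = 2.756037, f(c) = -0.255855 < 0 → new bracket [2.756037, 3.210000]
step 3: c = 2.765603, f(c) = -0.037118 < 0 → new bracket [2.765603, 3.210000]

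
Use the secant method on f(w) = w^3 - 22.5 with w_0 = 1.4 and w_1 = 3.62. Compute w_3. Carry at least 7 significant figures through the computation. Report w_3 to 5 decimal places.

f(w_0) = -19.756000, f(w_1) = 24.937928
w_2 = 3.620000 - (24.937928)·(3.620000 - 1.400000)/(24.937928 - (-19.756000)) = 2.381304; f(w_2) = -8.996561
w_3 = 2.381304 - (-8.996561)·(2.381304 - 3.620000)/(-8.996561 - (24.937928)) = 2.709701; f(w_3) = -2.604067

2.70970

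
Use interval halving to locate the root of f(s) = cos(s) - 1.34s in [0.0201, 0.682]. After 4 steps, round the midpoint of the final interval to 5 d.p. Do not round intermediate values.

0.61995

f(0.020100) = 0.972864, f(0.682000) = -0.137566 (opposite signs)
step 1: m = 0.351050, f(m) = 0.468605 > 0 → root in [0.351050, 0.682000]
step 2: m = 0.516525, f(m) = 0.177397 > 0 → root in [0.516525, 0.682000]
step 3: m = 0.599263, f(m) = 0.022740 > 0 → root in [0.599263, 0.682000]
step 4: m = 0.640631, f(m) = -0.056727 < 0 → root in [0.599263, 0.640631]
Midpoint of [0.599263, 0.640631] = 0.619947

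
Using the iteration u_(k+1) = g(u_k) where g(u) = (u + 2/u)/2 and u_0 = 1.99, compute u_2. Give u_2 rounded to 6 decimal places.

1.416530

u_1 = g(1.990000) = 1.497513
u_2 = g(1.497513) = 1.416530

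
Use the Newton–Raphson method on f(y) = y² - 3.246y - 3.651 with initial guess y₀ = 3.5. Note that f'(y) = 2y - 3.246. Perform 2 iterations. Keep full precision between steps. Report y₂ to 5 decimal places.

Newton update: y ← y − f(y)/f'(y).
y_0 = 3.500000: f = -2.762000, f' = 3.754000 → y_1 = 3.500000 - (-2.762000)/(3.754000) = 4.235749
y_1 = 4.235749: f = 0.541326, f' = 5.225497 → y_2 = 4.235749 - (0.541326)/(5.225497) = 4.132155

4.13216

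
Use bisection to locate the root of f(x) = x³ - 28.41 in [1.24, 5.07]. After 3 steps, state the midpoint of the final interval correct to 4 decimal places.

2.9156

f(1.240000) = -26.503376, f(5.070000) = 101.913843 (opposite signs)
step 1: m = 3.155000, f(m) = 2.994949 > 0 → root in [1.240000, 3.155000]
step 2: m = 2.197500, f(m) = -17.798259 < 0 → root in [2.197500, 3.155000]
step 3: m = 2.676250, f(m) = -9.241857 < 0 → root in [2.676250, 3.155000]
Midpoint of [2.676250, 3.155000] = 2.915625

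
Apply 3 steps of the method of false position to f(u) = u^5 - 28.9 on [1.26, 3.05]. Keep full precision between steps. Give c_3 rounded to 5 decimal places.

1.68959

False-position update: c = (a·f(b) − b·f(a))/(f(b) − f(a)); replace the endpoint whose sign matches f(c).
f(1.260000) = -25.724203, f(3.050000) = 235.036344
step 1: c = 1.436585, f(c) = -22.781342 < 0 → new bracket [1.436585, 3.050000]
step 2: c = 1.579150, f(c) = -19.079888 < 0 → new bracket [1.579150, 3.050000]
step 3: c = 1.689586, f(c) = -15.131030 < 0 → new bracket [1.689586, 3.050000]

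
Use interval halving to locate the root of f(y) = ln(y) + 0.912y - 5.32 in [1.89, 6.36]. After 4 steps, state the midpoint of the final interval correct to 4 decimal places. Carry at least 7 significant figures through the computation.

f(1.890000) = -2.959743, f(6.360000) = 2.330348 (opposite signs)
step 1: m = 4.125000, f(m) = -0.140934 < 0 → root in [4.125000, 6.360000]
step 2: m = 5.242500, f(m) = 1.117958 > 0 → root in [4.125000, 5.242500]
step 3: m = 4.683750, f(m) = 0.495679 > 0 → root in [4.125000, 4.683750]
step 4: m = 4.404375, f(m) = 0.179388 > 0 → root in [4.125000, 4.404375]
Midpoint of [4.125000, 4.404375] = 4.264687

4.2647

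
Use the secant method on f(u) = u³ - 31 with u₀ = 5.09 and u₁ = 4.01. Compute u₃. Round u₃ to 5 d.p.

3.21422

Secant update: u_(k+1) = u_k − f(u_k)·(u_k − u_(k-1))/(f(u_k) − f(u_(k-1))).
f(u_0) = 100.872229, f(u_1) = 33.481201
u_2 = 4.010000 - (33.481201)·(4.010000 - 5.090000)/(33.481201 - (100.872229)) = 3.473435; f(u_2) = 10.906111
u_3 = 3.473435 - (10.906111)·(3.473435 - 4.010000)/(10.906111 - (33.481201)) = 3.214218; f(u_3) = 2.206713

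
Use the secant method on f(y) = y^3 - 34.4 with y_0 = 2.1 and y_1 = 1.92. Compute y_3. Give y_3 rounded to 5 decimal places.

2.85859

f(y_0) = -25.139000, f(y_1) = -27.322112
y_2 = 1.920000 - (-27.322112)·(1.920000 - 2.100000)/(-27.322112 - (-25.139000)) = 4.172738; f(y_2) = 38.254658
y_3 = 4.172738 - (38.254658)·(4.172738 - 1.920000)/(38.254658 - (-27.322112)) = 2.858588; f(y_3) = -11.040976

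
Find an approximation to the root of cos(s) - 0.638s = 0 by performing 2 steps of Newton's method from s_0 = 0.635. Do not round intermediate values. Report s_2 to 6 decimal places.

f'(s) = -sin(s) - 0.638
s_0 = 0.635000: f = 0.399942, f' = -1.231178 → s_1 = 0.635000 - (0.399942)/(-1.231178) = 0.959845
s_1 = 0.959845: f = -0.038734, f' = -1.457103 → s_2 = 0.959845 - (-0.038734)/(-1.457103) = 0.933262

0.933262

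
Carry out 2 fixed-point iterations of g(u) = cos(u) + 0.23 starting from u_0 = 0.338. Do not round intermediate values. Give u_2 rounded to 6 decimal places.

u_1 = g(0.338000) = 1.173420
u_2 = g(1.173420) = 0.617001

0.617001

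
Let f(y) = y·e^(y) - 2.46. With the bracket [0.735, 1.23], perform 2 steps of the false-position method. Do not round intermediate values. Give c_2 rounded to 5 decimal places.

0.94206

f(0.735000) = -0.927171, f(1.230000) = 1.748112
step 1: c = 0.906552, f(c) = -0.215586 < 0 → new bracket [0.906552, 1.230000]
step 2: c = 0.942062, f(c) = -0.043362 < 0 → new bracket [0.942062, 1.230000]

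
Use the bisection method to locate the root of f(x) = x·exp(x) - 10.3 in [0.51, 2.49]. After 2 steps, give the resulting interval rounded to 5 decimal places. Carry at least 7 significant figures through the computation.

f(0.510000) = -9.450701, f(2.490000) = 19.732578 (opposite signs)
step 1: m = 1.500000, f(m) = -3.577466 < 0 → root in [1.500000, 2.490000]
step 2: m = 1.995000, f(m) = 4.367645 > 0 → root in [1.500000, 1.995000]

[1.50000, 1.99500]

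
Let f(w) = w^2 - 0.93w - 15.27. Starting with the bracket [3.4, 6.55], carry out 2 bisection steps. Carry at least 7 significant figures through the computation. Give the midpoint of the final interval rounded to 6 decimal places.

4.581250

f(3.400000) = -6.872000, f(6.550000) = 21.541000 (opposite signs)
step 1: m = 4.975000, f(m) = 4.853875 > 0 → root in [3.400000, 4.975000]
step 2: m = 4.187500, f(m) = -1.629219 < 0 → root in [4.187500, 4.975000]
Midpoint of [4.187500, 4.975000] = 4.581250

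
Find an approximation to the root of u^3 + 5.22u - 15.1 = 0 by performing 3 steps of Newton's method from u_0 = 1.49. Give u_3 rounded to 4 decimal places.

1.7914

Newton update: u ← u − f(u)/f'(u).
f'(u) = 3u^2 + 5.22
u_0 = 1.490000: f = -4.014251, f' = 11.880300 → u_1 = 1.490000 - (-4.014251)/(11.880300) = 1.827891
u_1 = 1.827891: f = 0.548920, f' = 15.243561 → u_2 = 1.827891 - (0.548920)/(15.243561) = 1.791881
u_2 = 1.791881: f = 0.007064, f' = 14.852517 → u_3 = 1.791881 - (0.007064)/(14.852517) = 1.791406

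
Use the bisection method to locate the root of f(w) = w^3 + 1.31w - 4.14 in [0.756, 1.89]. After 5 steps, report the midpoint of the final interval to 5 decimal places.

1.34072

f(0.756000) = -2.717559, f(1.890000) = 5.087169 (opposite signs)
step 1: m = 1.323000, f(m) = -0.091185 < 0 → root in [1.323000, 1.890000]
step 2: m = 1.606500, f(m) = 2.110638 > 0 → root in [1.323000, 1.606500]
step 3: m = 1.464750, f(m) = 0.921433 > 0 → root in [1.323000, 1.464750]
step 4: m = 1.393875, f(m) = 0.394119 > 0 → root in [1.323000, 1.393875]
step 5: m = 1.358437, f(m) = 0.146349 > 0 → root in [1.323000, 1.358437]
Midpoint of [1.323000, 1.358437] = 1.340719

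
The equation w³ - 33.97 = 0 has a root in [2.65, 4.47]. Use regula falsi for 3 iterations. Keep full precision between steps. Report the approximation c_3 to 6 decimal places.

3.220590

f(2.650000) = -15.360375, f(4.470000) = 55.344623
step 1: c = 3.045388, f(c) = -5.725900 < 0 → new bracket [3.045388, 4.470000]
step 2: c = 3.178958, f(c) = -1.844181 < 0 → new bracket [3.178958, 4.470000]
step 3: c = 3.220590, f(c) = -0.565392 < 0 → new bracket [3.220590, 4.470000]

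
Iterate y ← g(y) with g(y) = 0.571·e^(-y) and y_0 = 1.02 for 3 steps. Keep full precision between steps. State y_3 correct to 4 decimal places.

0.3588

y_1 = g(1.020000) = 0.205900
y_2 = g(0.205900) = 0.464745
y_3 = g(0.464745) = 0.358757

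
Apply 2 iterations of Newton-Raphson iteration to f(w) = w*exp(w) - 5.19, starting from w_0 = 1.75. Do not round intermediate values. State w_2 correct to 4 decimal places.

1.3540

f'(w) = (w+1)*exp(w)
w_0 = 1.750000: f = 4.880555, f' = 15.825157 → w_1 = 1.750000 - (4.880555)/(15.825157) = 1.441595
w_1 = 1.441595: f = 0.904249, f' = 10.321682 → w_2 = 1.441595 - (0.904249)/(10.321682) = 1.353988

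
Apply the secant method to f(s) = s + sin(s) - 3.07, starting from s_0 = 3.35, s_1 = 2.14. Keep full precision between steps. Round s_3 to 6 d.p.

f(s_0) = 0.073098, f(s_1) = -0.087670
s_2 = 2.140000 - (-0.087670)·(2.140000 - 3.350000)/(-0.087670 - (0.073098)) = 2.799836; f(s_2) = 0.064979
s_3 = 2.799836 - (0.064979)·(2.799836 - 2.140000)/(0.064979 - (-0.087670)) = 2.518960; f(s_3) = 0.032136

2.518960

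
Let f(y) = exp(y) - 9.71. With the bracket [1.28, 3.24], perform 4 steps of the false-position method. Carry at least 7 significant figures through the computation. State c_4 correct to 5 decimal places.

2.24060

f(1.280000) = -6.113360, f(3.240000) = 15.823722
step 1: c = 1.826207, f(c) = -3.499714 < 0 → new bracket [1.826207, 3.240000]
step 2: c = 2.082262, f(c) = -1.687401 < 0 → new bracket [2.082262, 3.240000]
step 3: c = 2.193824, f(c) = -0.740554 < 0 → new bracket [2.193824, 3.240000]
step 4: c = 2.240596, f(c) = -0.311066 < 0 → new bracket [2.240596, 3.240000]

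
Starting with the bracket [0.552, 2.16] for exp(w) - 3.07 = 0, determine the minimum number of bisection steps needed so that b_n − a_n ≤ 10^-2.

Initial width b − a = 2.16 − 0.552 = 1.608000.
After n steps the width is (b−a)/2^n; need (b−a)/2^n ≤ 10^-2.
So n ≥ log₂(1.608000/10^-2) = log₂(160.8000) ≈ 7.3291.
Hence n = 8.

8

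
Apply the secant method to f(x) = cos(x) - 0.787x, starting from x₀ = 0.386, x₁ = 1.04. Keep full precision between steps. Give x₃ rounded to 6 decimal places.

0.843300

f(x_0) = 0.622640, f(x_1) = -0.312260
x_2 = 1.040000 - (-0.312260)·(1.040000 - 0.386000)/(-0.312260 - (0.622640)) = 0.821562; f(x_2) = 0.034509
x_3 = 0.821562 - (0.034509)·(0.821562 - 1.040000)/(0.034509 - (-0.312260)) = 0.843300; f(x_3) = 0.001325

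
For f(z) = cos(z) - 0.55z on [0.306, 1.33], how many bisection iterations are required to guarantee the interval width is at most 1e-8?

27

Initial width b − a = 1.33 − 0.306 = 1.024000.
After n steps the width is (b−a)/2^n; need (b−a)/2^n ≤ 1e-8.
So n ≥ log₂(1.024000/1e-8) = log₂(102400000.0000) ≈ 26.6096.
Hence n = 27.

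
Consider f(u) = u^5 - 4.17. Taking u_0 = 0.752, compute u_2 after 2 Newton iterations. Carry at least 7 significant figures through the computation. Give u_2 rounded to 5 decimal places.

2.57548

f'(u) = 5u^4
u_0 = 0.752000: f = -3.929514, f' = 1.598974 → u_1 = 0.752000 - (-3.929514)/(1.598974) = 3.209523
u_1 = 3.209523: f = 336.396677, f' = 530.556605 → u_2 = 3.209523 - (336.396677)/(530.556605) = 2.575478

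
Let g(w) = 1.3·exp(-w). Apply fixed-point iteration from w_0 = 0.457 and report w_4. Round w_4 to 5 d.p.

0.62360

w_1 = g(0.457000) = 0.823134
w_2 = g(0.823134) = 0.570769
w_3 = g(0.570769) = 0.734618
w_4 = g(0.734618) = 0.623595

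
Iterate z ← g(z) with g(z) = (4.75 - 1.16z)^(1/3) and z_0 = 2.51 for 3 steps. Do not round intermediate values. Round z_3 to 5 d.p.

1.44512

z_1 = g(2.510000) = 1.225030
z_2 = g(1.225030) = 1.493149
z_3 = g(1.493149) = 1.445120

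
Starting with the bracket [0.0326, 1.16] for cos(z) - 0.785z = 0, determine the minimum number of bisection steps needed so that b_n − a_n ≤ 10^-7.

Initial width b − a = 1.16 − 0.0326 = 1.127400.
After n steps the width is (b−a)/2^n; need (b−a)/2^n ≤ 10^-7.
So n ≥ log₂(1.127400/10^-7) = log₂(11274000.0000) ≈ 23.4265.
Hence n = 24.

24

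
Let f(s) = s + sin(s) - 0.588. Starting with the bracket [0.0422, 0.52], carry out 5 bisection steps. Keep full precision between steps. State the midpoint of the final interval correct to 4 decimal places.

f(0.042200) = -0.503613, f(0.520000) = 0.428880 (opposite signs)
step 1: m = 0.281100, f(m) = -0.029487 < 0 → root in [0.281100, 0.520000]
step 2: m = 0.400550, f(m) = 0.202475 > 0 → root in [0.281100, 0.400550]
step 3: m = 0.340825, f(m) = 0.087090 > 0 → root in [0.281100, 0.340825]
step 4: m = 0.310963, f(m) = 0.028938 > 0 → root in [0.281100, 0.310963]
step 5: m = 0.296031, f(m) = -0.000242 < 0 → root in [0.296031, 0.310963]
Midpoint of [0.296031, 0.310963] = 0.303497

0.3035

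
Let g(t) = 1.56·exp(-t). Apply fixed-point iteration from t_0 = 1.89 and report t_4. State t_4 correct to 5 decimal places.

0.98988

t_1 = g(1.890000) = 0.235672
t_2 = g(0.235672) = 1.232462
t_3 = g(1.232462) = 0.454855
t_4 = g(0.454855) = 0.989882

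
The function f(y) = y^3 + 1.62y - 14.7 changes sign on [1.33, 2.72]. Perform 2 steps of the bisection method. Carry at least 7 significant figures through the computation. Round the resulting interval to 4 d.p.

f(1.330000) = -10.192763, f(2.720000) = 9.830048 (opposite signs)
step 1: m = 2.025000, f(m) = -3.115734 < 0 → root in [2.025000, 2.720000]
step 2: m = 2.372500, f(m) = 2.497674 > 0 → root in [2.025000, 2.372500]

[2.0250, 2.3725]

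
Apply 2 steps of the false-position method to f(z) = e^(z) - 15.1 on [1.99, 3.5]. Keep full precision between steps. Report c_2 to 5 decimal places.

2.61968

f(1.990000) = -7.784466, f(3.500000) = 18.015452
step 1: c = 2.445604, f(c) = -3.562485 < 0 → new bracket [2.445604, 3.500000]
step 2: c = 2.619683, f(c) = -1.368628 < 0 → new bracket [2.619683, 3.500000]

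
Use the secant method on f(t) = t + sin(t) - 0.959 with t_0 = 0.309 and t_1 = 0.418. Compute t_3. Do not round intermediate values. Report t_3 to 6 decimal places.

Secant update: t_(k+1) = t_k − f(t_k)·(t_k − t_(k-1))/(f(t_k) − f(t_(k-1))).
f(t_0) = -0.345894, f(t_1) = -0.135067
t_2 = 0.418000 - (-0.135067)·(0.418000 - 0.309000)/(-0.135067 - (-0.345894)) = 0.487831; f(t_2) = -0.002458
t_3 = 0.487831 - (-0.002458)·(0.487831 - 0.418000)/(-0.002458 - (-0.135067)) = 0.489125; f(t_3) = -0.000021

0.489125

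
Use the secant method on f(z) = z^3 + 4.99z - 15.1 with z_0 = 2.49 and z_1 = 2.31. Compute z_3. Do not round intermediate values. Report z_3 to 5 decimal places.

f(z_0) = 12.763349, f(z_1) = 8.753291
z_2 = 2.310000 - (8.753291)·(2.310000 - 2.490000)/(8.753291 - (12.763349)) = 1.917090; f(z_2) = 1.512032
z_3 = 1.917090 - (1.512032)·(1.917090 - 2.310000)/(1.512032 - (8.753291)) = 1.835047; f(z_3) = 0.236220

1.83505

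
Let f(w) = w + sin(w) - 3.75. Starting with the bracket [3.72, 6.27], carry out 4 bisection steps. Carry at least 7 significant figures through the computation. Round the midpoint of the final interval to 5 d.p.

f(3.720000) = -0.576691, f(6.270000) = 2.506815 (opposite signs)
step 1: m = 4.995000, f(m) = 0.284669 > 0 → root in [3.720000, 4.995000]
step 2: m = 4.357500, f(m) = -0.330185 < 0 → root in [4.357500, 4.995000]
step 3: m = 4.676250, f(m) = -0.073097 < 0 → root in [4.676250, 4.995000]
step 4: m = 4.835625, f(m) = 0.093209 > 0 → root in [4.676250, 4.835625]
Midpoint of [4.676250, 4.835625] = 4.755937

4.75594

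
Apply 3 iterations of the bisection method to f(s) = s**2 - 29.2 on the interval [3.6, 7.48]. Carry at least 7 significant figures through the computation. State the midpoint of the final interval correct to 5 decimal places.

5.29750

f(3.600000) = -16.240000, f(7.480000) = 26.750400 (opposite signs)
step 1: m = 5.540000, f(m) = 1.491600 > 0 → root in [3.600000, 5.540000]
step 2: m = 4.570000, f(m) = -8.315100 < 0 → root in [4.570000, 5.540000]
step 3: m = 5.055000, f(m) = -3.646975 < 0 → root in [5.055000, 5.540000]
Midpoint of [5.055000, 5.540000] = 5.297500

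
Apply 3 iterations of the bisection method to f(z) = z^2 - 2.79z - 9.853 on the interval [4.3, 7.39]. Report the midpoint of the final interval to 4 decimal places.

4.8794

f(4.300000) = -3.360000, f(7.390000) = 24.141000 (opposite signs)
step 1: m = 5.845000, f(m) = 8.003475 > 0 → root in [4.300000, 5.845000]
step 2: m = 5.072500, f(m) = 1.724981 > 0 → root in [4.300000, 5.072500]
step 3: m = 4.686250, f(m) = -0.966698 < 0 → root in [4.686250, 5.072500]
Midpoint of [4.686250, 5.072500] = 4.879375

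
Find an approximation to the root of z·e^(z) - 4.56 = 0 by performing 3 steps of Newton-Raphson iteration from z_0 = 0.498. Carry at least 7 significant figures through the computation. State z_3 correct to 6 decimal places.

1.321283

f'(z) = (z + 1)·e^(z)
z_0 = 0.498000: f = -3.740577, f' = 2.464850 → z_1 = 0.498000 - (-3.740577)/(2.464850) = 2.015568
z_1 = 2.015568: f = 10.566816, f' = 22.631805 → z_2 = 2.015568 - (10.566816)/(22.631805) = 1.548667
z_2 = 1.548667: f = 2.726777, f' = 11.991970 → z_3 = 1.548667 - (2.726777)/(11.991970) = 1.321283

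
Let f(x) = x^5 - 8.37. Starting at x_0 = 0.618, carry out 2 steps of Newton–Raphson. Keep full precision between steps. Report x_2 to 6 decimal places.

f'(x) = 5x^4
x_0 = 0.618000: f = -8.279855, f' = 0.729330 → x_1 = 0.618000 - (-8.279855)/(0.729330) = 11.970691
x_1 = 11.970691: f = 245799.684144, f' = 102670.787097 → x_2 = 11.970691 - (245799.684144)/(102670.787097) = 9.576634

9.576634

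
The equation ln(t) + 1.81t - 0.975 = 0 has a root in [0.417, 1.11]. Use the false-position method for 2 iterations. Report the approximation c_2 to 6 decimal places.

False-position update: c = (a·f(b) − b·f(a))/(f(b) − f(a)); replace the endpoint whose sign matches f(c).
f(0.417000) = -1.094899, f(1.110000) = 1.138460
step 1: c = 0.756742, f(c) = 0.115969 > 0 → new bracket [0.417000, 0.756742]
step 2: c = 0.724203, f(c) = 0.013125 > 0 → new bracket [0.417000, 0.724203]

0.724203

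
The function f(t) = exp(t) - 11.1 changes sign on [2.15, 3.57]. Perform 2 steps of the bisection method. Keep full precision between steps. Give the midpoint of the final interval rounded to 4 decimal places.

2.3275

f(2.150000) = -2.515142, f(3.570000) = 24.416593 (opposite signs)
step 1: m = 2.860000, f(m) = 6.361527 > 0 → root in [2.150000, 2.860000]
step 2: m = 2.505000, f(m) = 1.143559 > 0 → root in [2.150000, 2.505000]
Midpoint of [2.150000, 2.505000] = 2.327500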